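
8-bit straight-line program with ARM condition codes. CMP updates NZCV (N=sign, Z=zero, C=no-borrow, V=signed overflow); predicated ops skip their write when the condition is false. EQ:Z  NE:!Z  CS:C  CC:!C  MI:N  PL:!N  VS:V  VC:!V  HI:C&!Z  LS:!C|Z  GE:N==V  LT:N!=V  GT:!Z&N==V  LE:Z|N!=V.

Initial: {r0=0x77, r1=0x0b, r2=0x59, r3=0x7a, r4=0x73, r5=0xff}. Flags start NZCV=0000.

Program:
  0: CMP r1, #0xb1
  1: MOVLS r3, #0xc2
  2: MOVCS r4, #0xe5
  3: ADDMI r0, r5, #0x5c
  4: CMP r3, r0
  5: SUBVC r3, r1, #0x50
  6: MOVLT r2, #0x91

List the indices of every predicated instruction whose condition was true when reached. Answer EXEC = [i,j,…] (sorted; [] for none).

EXEC = [1,6]

[0] flags=0000 → (cmp)
[1] flags=0000 LS?T → r3=0xc2
[2] flags=0000 CS?F → skip
[3] flags=0000 MI?F → skip
[4] flags=0011 → (cmp)
[5] flags=0011 VC?F → skip
[6] flags=0011 LT?T → r2=0x91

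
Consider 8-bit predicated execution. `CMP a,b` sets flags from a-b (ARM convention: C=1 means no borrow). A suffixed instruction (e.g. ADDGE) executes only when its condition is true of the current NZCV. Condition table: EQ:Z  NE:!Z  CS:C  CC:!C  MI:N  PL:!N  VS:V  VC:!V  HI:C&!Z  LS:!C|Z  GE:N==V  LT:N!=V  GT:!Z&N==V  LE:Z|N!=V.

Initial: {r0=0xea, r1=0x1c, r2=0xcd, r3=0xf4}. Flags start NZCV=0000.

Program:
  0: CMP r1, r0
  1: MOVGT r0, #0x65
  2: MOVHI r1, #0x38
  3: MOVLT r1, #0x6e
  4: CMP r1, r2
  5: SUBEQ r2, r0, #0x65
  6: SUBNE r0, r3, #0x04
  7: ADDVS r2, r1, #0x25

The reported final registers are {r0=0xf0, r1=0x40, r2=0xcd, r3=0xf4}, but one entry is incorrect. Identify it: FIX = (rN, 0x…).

FIX = (r1, 0x1c)

[0] flags=0000 → (cmp)
[1] flags=0000 GT?T → r0=0x65
[2] flags=0000 HI?F → skip
[3] flags=0000 LT?F → skip
[4] flags=0000 → (cmp)
[5] flags=0000 EQ?F → skip
[6] flags=0000 NE?T → r0=0xf0
[7] flags=0000 VS?F → skip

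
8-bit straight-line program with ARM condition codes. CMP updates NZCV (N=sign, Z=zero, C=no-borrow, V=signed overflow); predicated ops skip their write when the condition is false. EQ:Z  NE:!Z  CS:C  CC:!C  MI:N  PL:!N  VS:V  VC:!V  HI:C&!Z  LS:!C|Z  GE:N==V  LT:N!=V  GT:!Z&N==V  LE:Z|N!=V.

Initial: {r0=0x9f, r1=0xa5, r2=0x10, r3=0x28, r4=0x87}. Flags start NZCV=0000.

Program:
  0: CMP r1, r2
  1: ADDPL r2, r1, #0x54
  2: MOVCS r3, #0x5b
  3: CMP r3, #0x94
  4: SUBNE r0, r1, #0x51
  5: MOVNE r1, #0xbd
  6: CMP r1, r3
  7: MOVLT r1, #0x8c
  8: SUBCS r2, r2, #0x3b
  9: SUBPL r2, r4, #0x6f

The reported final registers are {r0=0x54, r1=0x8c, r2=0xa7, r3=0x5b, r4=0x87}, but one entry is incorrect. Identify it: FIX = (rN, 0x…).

0: ✓ CMP  NZCV=1010
1: · ADDPL
2: ✓ MOVCS  r3←0x5b
3: ✓ CMP  NZCV=1001
4: ✓ SUBNE  r0←0x54
5: ✓ MOVNE  r1←0xbd
6: ✓ CMP  NZCV=0011
7: ✓ MOVLT  r1←0x8c
8: ✓ SUBCS  r2←0xd5
9: ✓ SUBPL  r2←0x18

FIX = (r2, 0x18)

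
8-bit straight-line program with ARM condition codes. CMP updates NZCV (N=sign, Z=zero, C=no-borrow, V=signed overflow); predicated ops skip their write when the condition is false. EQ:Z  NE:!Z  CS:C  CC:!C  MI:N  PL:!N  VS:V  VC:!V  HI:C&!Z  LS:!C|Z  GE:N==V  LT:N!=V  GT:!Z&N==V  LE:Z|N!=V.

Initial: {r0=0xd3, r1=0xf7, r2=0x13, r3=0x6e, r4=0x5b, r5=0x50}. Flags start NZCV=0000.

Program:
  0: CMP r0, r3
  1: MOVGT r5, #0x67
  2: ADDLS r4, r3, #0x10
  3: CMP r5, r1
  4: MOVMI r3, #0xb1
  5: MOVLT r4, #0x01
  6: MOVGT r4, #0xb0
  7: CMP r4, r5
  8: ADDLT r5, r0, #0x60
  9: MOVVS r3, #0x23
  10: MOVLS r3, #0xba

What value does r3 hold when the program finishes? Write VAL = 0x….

VAL = 0x23

0: ✓ CMP  NZCV=0011
1: · MOVGT
2: · ADDLS
3: ✓ CMP  NZCV=0000
4: · MOVMI
5: · MOVLT
6: ✓ MOVGT  r4←0xb0
7: ✓ CMP  NZCV=0011
8: ✓ ADDLT  r5←0x33
9: ✓ MOVVS  r3←0x23
10: · MOVLS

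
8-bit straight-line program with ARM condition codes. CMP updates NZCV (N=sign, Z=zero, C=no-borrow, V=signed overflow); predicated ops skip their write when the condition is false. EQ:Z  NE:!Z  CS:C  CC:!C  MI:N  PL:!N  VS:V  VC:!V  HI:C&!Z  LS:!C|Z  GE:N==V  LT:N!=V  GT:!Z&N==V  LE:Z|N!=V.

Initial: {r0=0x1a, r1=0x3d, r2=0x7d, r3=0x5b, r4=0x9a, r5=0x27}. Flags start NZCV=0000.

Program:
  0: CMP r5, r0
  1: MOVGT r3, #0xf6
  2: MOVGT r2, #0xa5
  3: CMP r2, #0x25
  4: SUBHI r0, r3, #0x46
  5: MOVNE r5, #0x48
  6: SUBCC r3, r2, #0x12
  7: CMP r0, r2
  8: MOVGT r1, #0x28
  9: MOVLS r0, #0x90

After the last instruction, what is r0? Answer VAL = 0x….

VAL = 0xb0

0: ✓ CMP  NZCV=0010
1: ✓ MOVGT  r3←0xf6
2: ✓ MOVGT  r2←0xa5
3: ✓ CMP  NZCV=1010
4: ✓ SUBHI  r0←0xb0
5: ✓ MOVNE  r5←0x48
6: · SUBCC
7: ✓ CMP  NZCV=0010
8: ✓ MOVGT  r1←0x28
9: · MOVLS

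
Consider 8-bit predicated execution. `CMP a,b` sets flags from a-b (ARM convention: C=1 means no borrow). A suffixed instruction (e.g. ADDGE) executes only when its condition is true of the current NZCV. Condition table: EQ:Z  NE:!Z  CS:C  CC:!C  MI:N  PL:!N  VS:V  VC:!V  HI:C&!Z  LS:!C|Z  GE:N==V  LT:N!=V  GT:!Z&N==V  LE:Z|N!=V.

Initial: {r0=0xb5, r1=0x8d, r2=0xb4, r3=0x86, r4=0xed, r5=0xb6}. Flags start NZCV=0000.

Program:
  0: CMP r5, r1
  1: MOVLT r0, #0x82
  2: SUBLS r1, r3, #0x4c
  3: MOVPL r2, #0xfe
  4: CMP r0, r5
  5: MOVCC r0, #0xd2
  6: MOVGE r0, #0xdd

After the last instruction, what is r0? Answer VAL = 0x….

0: ✓ CMP  NZCV=0010
1: · MOVLT
2: · SUBLS
3: ✓ MOVPL  r2←0xfe
4: ✓ CMP  NZCV=1000
5: ✓ MOVCC  r0←0xd2
6: · MOVGE

VAL = 0xd2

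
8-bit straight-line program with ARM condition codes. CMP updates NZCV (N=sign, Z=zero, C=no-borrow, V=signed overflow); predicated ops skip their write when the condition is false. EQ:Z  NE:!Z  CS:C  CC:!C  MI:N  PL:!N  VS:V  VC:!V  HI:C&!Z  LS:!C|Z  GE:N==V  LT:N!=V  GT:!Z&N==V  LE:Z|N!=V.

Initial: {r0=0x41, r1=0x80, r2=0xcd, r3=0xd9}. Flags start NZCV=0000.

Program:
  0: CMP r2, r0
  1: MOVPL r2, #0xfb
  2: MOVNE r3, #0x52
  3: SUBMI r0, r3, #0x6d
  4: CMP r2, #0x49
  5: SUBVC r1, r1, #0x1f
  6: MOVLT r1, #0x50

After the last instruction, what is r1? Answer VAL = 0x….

0: ✓ CMP  NZCV=1010
1: · MOVPL
2: ✓ MOVNE  r3←0x52
3: ✓ SUBMI  r0←0xe5
4: ✓ CMP  NZCV=1010
5: ✓ SUBVC  r1←0x61
6: ✓ MOVLT  r1←0x50

VAL = 0x50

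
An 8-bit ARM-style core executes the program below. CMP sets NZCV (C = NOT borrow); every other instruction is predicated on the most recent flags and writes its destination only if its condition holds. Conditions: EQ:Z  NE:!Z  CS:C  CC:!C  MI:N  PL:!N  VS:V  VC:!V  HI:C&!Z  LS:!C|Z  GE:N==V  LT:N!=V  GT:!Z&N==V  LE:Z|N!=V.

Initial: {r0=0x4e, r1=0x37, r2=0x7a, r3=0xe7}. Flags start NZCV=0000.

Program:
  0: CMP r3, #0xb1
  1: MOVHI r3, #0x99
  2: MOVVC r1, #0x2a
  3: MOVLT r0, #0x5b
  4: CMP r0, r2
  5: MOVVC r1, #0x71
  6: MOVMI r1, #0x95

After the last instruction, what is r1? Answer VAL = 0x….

0: ✓ CMP  NZCV=0010
1: ✓ MOVHI  r3←0x99
2: ✓ MOVVC  r1←0x2a
3: · MOVLT
4: ✓ CMP  NZCV=1000
5: ✓ MOVVC  r1←0x71
6: ✓ MOVMI  r1←0x95

VAL = 0x95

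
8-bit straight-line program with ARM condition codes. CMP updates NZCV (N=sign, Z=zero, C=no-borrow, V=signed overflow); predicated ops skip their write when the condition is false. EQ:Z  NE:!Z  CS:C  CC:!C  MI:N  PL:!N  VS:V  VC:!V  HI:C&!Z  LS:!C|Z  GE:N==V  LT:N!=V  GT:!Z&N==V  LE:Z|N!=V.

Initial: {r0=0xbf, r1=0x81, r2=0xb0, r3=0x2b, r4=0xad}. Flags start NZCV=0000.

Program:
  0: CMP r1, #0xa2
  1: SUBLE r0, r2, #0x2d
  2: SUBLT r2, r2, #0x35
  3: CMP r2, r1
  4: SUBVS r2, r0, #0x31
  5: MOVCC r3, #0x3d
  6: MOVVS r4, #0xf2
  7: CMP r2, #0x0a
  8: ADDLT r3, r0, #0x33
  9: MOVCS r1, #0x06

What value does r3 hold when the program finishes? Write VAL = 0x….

0: ✓ CMP  NZCV=1000
1: ✓ SUBLE  r0←0x83
2: ✓ SUBLT  r2←0x7b
3: ✓ CMP  NZCV=1001
4: ✓ SUBVS  r2←0x52
5: ✓ MOVCC  r3←0x3d
6: ✓ MOVVS  r4←0xf2
7: ✓ CMP  NZCV=0010
8: · ADDLT
9: ✓ MOVCS  r1←0x06

VAL = 0x3d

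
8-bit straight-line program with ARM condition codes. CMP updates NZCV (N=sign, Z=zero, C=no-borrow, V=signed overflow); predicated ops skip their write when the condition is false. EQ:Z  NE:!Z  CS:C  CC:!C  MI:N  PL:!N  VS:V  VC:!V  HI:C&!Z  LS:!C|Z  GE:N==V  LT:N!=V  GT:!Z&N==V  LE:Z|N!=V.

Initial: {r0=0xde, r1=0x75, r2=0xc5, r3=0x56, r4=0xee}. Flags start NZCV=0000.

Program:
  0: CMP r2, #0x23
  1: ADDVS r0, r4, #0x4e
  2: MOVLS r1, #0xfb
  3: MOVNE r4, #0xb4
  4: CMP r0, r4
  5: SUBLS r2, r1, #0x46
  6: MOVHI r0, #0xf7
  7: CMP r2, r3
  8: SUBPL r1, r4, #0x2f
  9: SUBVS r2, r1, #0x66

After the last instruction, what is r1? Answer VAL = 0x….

VAL = 0x85

[0] flags=1010 → (cmp)
[1] flags=1010 VS?F → skip
[2] flags=1010 LS?F → skip
[3] flags=1010 NE?T → r4=0xb4
[4] flags=0010 → (cmp)
[5] flags=0010 LS?F → skip
[6] flags=0010 HI?T → r0=0xf7
[7] flags=0011 → (cmp)
[8] flags=0011 PL?T → r1=0x85
[9] flags=0011 VS?T → r2=0x1f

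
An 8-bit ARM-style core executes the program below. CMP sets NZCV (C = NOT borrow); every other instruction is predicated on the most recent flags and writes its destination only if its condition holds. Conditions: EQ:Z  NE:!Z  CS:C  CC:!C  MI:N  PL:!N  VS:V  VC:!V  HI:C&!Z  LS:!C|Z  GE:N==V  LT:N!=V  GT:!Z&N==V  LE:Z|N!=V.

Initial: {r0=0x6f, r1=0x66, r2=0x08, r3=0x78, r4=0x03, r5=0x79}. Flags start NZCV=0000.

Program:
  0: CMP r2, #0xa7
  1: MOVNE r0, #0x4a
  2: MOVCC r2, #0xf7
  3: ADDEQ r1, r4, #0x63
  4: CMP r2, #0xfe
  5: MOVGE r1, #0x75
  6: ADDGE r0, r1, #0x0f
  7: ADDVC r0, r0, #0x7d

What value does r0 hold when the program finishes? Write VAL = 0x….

[0] flags=0000 → (cmp)
[1] flags=0000 NE?T → r0=0x4a
[2] flags=0000 CC?T → r2=0xf7
[3] flags=0000 EQ?F → skip
[4] flags=1000 → (cmp)
[5] flags=1000 GE?F → skip
[6] flags=1000 GE?F → skip
[7] flags=1000 VC?T → r0=0xc7

VAL = 0xc7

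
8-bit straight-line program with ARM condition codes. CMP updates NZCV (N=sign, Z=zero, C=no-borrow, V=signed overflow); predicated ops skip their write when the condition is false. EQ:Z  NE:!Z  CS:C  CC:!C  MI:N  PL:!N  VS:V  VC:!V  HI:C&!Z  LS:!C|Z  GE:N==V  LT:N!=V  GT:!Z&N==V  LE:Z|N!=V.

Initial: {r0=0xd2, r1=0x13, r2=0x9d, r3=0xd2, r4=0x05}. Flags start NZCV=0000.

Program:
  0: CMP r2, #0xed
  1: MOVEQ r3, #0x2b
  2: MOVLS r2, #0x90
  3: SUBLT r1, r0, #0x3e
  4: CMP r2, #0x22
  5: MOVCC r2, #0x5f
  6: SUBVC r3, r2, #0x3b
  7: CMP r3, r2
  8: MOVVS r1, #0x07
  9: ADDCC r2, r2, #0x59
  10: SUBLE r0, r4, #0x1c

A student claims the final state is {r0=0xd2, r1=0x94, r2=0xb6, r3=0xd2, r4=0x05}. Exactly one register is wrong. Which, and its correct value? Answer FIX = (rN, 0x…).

FIX = (r2, 0x90)

[0] flags=1000 → (cmp)
[1] flags=1000 EQ?F → skip
[2] flags=1000 LS?T → r2=0x90
[3] flags=1000 LT?T → r1=0x94
[4] flags=0011 → (cmp)
[5] flags=0011 CC?F → skip
[6] flags=0011 VC?F → skip
[7] flags=0010 → (cmp)
[8] flags=0010 VS?F → skip
[9] flags=0010 CC?F → skip
[10] flags=0010 LE?F → skip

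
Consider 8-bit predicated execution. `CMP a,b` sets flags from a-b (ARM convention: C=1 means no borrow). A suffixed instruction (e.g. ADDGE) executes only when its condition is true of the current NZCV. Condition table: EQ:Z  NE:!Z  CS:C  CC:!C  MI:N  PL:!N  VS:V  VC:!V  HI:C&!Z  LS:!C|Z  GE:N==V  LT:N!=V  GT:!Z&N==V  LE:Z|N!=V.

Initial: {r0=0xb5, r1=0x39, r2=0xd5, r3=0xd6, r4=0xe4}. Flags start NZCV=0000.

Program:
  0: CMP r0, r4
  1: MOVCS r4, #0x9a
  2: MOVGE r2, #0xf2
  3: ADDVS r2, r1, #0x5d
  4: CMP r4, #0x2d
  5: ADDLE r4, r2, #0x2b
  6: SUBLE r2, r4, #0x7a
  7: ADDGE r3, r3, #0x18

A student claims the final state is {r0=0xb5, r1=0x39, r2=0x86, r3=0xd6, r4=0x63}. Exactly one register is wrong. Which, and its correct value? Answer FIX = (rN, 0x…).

FIX = (r4, 0x00)

[0] flags=1000 → (cmp)
[1] flags=1000 CS?F → skip
[2] flags=1000 GE?F → skip
[3] flags=1000 VS?F → skip
[4] flags=1010 → (cmp)
[5] flags=1010 LE?T → r4=0x00
[6] flags=1010 LE?T → r2=0x86
[7] flags=1010 GE?F → skip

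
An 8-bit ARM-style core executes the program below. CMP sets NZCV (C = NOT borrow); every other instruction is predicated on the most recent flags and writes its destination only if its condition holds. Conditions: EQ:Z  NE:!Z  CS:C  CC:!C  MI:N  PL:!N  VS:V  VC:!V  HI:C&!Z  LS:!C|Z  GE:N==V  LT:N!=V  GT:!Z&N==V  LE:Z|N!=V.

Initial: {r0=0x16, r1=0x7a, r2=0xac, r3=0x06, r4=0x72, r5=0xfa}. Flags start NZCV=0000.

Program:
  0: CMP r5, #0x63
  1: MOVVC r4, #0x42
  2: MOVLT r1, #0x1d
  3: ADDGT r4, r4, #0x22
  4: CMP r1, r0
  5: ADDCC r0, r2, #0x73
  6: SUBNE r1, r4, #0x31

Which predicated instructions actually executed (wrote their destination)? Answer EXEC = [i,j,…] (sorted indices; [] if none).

EXEC = [1,2,6]

0: ✓ CMP  NZCV=1010
1: ✓ MOVVC  r4←0x42
2: ✓ MOVLT  r1←0x1d
3: · ADDGT
4: ✓ CMP  NZCV=0010
5: · ADDCC
6: ✓ SUBNE  r1←0x11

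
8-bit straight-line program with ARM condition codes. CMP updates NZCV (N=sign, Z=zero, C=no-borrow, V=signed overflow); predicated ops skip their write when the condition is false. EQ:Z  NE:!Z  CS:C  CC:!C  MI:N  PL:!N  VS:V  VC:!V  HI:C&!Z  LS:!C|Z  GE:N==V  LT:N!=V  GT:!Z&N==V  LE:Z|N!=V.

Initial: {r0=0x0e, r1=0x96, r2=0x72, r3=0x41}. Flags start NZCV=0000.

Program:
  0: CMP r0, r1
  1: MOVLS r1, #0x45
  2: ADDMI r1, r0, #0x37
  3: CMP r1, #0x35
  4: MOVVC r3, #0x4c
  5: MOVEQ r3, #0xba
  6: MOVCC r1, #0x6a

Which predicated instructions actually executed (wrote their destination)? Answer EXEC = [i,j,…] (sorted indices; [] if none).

[0] flags=0000 → (cmp)
[1] flags=0000 LS?T → r1=0x45
[2] flags=0000 MI?F → skip
[3] flags=0010 → (cmp)
[4] flags=0010 VC?T → r3=0x4c
[5] flags=0010 EQ?F → skip
[6] flags=0010 CC?F → skip

EXEC = [1,4]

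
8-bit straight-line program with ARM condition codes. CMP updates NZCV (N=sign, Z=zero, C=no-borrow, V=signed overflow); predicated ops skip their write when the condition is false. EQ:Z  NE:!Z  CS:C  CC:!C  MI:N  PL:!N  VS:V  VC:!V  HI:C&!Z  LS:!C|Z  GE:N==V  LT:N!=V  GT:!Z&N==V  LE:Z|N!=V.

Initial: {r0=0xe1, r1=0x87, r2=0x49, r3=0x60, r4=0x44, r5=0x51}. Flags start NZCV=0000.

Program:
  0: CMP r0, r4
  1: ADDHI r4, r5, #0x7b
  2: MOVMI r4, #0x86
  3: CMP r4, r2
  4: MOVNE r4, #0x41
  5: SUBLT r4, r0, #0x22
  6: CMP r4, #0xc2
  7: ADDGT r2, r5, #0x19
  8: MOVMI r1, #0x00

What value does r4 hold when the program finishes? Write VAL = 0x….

VAL = 0xbf

[0] flags=1010 → (cmp)
[1] flags=1010 HI?T → r4=0xcc
[2] flags=1010 MI?T → r4=0x86
[3] flags=0011 → (cmp)
[4] flags=0011 NE?T → r4=0x41
[5] flags=0011 LT?T → r4=0xbf
[6] flags=1000 → (cmp)
[7] flags=1000 GT?F → skip
[8] flags=1000 MI?T → r1=0x00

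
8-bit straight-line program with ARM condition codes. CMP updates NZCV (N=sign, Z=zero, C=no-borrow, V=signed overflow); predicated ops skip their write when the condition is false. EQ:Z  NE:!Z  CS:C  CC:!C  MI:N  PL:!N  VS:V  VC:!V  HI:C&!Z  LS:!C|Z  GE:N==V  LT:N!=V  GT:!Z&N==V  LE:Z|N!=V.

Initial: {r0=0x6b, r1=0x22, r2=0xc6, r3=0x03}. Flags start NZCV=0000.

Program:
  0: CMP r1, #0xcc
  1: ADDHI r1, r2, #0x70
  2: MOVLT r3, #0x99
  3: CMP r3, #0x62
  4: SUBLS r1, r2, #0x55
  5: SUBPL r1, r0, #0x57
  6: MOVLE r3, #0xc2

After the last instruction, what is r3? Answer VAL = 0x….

0: ✓ CMP  NZCV=0000
1: · ADDHI
2: · MOVLT
3: ✓ CMP  NZCV=1000
4: ✓ SUBLS  r1←0x71
5: · SUBPL
6: ✓ MOVLE  r3←0xc2

VAL = 0xc2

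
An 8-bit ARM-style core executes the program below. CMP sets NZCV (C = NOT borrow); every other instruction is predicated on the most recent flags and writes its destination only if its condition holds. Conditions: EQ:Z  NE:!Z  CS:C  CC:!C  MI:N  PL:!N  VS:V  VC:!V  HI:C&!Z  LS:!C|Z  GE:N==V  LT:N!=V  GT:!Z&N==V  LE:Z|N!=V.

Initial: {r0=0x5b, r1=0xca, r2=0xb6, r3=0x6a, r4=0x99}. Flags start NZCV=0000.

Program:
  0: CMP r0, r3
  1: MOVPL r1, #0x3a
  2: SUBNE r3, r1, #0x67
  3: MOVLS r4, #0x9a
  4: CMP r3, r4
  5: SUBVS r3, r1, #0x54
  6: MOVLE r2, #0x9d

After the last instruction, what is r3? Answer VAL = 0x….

VAL = 0x76

0: ✓ CMP  NZCV=1000
1: · MOVPL
2: ✓ SUBNE  r3←0x63
3: ✓ MOVLS  r4←0x9a
4: ✓ CMP  NZCV=1001
5: ✓ SUBVS  r3←0x76
6: · MOVLE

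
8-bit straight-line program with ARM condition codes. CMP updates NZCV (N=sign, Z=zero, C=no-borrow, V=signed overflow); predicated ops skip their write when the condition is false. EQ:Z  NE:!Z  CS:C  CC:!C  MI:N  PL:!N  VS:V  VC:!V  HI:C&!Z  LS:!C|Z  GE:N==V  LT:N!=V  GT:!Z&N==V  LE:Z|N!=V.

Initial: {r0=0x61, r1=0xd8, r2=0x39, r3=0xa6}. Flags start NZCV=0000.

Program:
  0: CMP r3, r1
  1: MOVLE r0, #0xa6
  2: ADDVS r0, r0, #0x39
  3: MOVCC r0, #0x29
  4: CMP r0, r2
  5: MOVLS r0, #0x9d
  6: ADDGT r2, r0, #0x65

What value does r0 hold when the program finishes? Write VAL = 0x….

[0] flags=1000 → (cmp)
[1] flags=1000 LE?T → r0=0xa6
[2] flags=1000 VS?F → skip
[3] flags=1000 CC?T → r0=0x29
[4] flags=1000 → (cmp)
[5] flags=1000 LS?T → r0=0x9d
[6] flags=1000 GT?F → skip

VAL = 0x9d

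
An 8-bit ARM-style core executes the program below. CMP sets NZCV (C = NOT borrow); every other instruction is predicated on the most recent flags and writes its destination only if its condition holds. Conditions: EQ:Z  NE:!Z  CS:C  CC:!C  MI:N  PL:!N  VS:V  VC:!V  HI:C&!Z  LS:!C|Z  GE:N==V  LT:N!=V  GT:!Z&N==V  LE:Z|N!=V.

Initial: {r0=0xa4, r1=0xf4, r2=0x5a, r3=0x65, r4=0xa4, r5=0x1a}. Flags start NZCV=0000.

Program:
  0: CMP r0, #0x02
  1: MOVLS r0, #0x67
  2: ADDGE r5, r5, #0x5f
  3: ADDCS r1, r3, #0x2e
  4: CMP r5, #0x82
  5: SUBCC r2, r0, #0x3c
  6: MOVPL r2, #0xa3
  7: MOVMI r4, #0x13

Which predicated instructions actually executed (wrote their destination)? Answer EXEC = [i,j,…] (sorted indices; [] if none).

[0] flags=1010 → (cmp)
[1] flags=1010 LS?F → skip
[2] flags=1010 GE?F → skip
[3] flags=1010 CS?T → r1=0x93
[4] flags=1001 → (cmp)
[5] flags=1001 CC?T → r2=0x68
[6] flags=1001 PL?F → skip
[7] flags=1001 MI?T → r4=0x13

EXEC = [3,5,7]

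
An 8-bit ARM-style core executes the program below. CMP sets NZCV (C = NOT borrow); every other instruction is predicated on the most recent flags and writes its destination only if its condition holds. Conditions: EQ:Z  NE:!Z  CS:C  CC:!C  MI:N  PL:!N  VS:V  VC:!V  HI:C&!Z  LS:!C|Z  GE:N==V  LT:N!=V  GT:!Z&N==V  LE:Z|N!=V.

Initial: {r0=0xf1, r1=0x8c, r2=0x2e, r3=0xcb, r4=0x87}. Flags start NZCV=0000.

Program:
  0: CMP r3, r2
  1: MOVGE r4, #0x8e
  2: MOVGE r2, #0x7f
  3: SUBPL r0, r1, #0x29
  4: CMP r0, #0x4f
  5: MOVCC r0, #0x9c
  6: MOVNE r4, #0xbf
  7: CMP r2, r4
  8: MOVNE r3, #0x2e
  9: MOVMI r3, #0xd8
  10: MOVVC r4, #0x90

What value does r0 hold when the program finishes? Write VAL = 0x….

VAL = 0xf1

0: ✓ CMP  NZCV=1010
1: · MOVGE
2: · MOVGE
3: · SUBPL
4: ✓ CMP  NZCV=1010
5: · MOVCC
6: ✓ MOVNE  r4←0xbf
7: ✓ CMP  NZCV=0000
8: ✓ MOVNE  r3←0x2e
9: · MOVMI
10: ✓ MOVVC  r4←0x90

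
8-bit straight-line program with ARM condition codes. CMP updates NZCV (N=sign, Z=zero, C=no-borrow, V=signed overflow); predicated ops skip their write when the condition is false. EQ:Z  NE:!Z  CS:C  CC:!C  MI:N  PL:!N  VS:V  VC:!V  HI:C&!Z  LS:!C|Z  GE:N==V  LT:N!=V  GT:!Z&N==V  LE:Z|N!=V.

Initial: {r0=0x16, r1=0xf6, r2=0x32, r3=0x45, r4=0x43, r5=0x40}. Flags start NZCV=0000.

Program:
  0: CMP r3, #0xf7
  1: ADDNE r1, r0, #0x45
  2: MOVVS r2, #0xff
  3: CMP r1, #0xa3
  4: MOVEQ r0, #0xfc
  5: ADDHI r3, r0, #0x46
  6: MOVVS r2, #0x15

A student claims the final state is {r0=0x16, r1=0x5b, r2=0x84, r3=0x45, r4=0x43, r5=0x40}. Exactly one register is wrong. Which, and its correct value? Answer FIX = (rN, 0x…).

FIX = (r2, 0x15)

[0] flags=0000 → (cmp)
[1] flags=0000 NE?T → r1=0x5b
[2] flags=0000 VS?F → skip
[3] flags=1001 → (cmp)
[4] flags=1001 EQ?F → skip
[5] flags=1001 HI?F → skip
[6] flags=1001 VS?T → r2=0x15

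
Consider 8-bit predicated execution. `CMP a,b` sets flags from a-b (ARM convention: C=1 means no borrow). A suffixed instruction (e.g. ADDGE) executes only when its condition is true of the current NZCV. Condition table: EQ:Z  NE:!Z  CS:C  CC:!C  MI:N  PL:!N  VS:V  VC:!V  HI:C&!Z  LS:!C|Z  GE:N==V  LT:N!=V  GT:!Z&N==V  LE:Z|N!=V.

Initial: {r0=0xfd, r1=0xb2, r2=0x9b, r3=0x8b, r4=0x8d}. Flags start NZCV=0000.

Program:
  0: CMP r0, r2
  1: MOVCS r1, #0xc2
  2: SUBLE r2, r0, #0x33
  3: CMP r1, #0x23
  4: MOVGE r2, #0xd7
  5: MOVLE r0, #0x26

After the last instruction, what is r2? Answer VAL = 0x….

VAL = 0x9b

0: ✓ CMP  NZCV=0010
1: ✓ MOVCS  r1←0xc2
2: · SUBLE
3: ✓ CMP  NZCV=1010
4: · MOVGE
5: ✓ MOVLE  r0←0x26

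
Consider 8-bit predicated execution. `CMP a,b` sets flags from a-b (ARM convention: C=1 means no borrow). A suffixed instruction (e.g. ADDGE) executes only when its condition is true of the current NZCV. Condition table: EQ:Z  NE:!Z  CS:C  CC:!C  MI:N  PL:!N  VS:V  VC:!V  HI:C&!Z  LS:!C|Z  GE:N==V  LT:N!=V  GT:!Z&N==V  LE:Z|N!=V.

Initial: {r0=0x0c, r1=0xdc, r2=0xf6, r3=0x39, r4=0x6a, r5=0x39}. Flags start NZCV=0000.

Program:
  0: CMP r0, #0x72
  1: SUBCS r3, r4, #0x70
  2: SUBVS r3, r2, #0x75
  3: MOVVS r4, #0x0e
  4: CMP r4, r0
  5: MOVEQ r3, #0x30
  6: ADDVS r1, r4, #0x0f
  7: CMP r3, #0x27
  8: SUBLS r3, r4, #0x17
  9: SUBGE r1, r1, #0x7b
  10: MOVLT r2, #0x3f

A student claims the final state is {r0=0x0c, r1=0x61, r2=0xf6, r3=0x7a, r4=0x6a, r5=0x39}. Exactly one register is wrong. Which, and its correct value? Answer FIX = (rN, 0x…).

FIX = (r3, 0x39)

0: ✓ CMP  NZCV=1000
1: · SUBCS
2: · SUBVS
3: · MOVVS
4: ✓ CMP  NZCV=0010
5: · MOVEQ
6: · ADDVS
7: ✓ CMP  NZCV=0010
8: · SUBLS
9: ✓ SUBGE  r1←0x61
10: · MOVLT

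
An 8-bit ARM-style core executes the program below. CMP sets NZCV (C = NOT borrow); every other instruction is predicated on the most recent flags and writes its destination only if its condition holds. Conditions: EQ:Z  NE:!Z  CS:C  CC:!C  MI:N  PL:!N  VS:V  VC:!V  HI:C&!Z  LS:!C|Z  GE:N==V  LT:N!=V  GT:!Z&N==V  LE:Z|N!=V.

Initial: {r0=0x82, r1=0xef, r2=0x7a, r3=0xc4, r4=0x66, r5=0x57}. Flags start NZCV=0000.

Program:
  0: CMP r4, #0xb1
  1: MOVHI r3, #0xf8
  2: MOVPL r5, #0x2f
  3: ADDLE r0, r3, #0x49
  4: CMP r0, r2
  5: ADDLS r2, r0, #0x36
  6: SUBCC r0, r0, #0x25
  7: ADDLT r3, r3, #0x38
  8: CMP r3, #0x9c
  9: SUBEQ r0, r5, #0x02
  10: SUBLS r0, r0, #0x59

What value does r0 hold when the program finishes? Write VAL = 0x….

0: ✓ CMP  NZCV=1001
1: · MOVHI
2: · MOVPL
3: · ADDLE
4: ✓ CMP  NZCV=0011
5: · ADDLS
6: · SUBCC
7: ✓ ADDLT  r3←0xfc
8: ✓ CMP  NZCV=0010
9: · SUBEQ
10: · SUBLS

VAL = 0x82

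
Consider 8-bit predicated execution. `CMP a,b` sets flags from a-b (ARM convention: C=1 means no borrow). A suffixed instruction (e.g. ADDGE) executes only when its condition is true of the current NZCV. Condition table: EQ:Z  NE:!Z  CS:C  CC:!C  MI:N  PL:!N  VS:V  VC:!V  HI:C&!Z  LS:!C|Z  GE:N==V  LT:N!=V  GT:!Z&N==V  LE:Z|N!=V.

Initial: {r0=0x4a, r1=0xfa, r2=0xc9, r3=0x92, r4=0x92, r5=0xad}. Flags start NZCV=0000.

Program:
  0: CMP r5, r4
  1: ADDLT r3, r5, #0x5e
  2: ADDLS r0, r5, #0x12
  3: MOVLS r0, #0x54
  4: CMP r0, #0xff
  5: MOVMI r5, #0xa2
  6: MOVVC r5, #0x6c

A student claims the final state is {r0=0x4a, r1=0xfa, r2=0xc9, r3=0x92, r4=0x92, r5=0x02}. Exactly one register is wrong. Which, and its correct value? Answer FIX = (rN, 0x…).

0: ✓ CMP  NZCV=0010
1: · ADDLT
2: · ADDLS
3: · MOVLS
4: ✓ CMP  NZCV=0000
5: · MOVMI
6: ✓ MOVVC  r5←0x6c

FIX = (r5, 0x6c)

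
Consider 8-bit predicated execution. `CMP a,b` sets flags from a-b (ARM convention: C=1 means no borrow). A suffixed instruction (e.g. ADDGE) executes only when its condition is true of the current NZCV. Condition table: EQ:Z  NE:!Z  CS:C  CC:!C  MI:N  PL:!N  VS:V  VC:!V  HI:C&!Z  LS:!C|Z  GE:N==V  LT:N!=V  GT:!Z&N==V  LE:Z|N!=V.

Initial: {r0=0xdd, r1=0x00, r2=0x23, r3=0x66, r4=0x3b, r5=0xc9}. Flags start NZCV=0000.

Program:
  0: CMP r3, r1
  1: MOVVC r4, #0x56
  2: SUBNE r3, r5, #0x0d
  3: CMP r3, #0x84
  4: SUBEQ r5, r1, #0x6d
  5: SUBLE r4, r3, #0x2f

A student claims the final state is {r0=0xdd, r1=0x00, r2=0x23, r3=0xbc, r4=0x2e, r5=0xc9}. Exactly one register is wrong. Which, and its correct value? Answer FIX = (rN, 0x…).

[0] flags=0010 → (cmp)
[1] flags=0010 VC?T → r4=0x56
[2] flags=0010 NE?T → r3=0xbc
[3] flags=0010 → (cmp)
[4] flags=0010 EQ?F → skip
[5] flags=0010 LE?F → skip

FIX = (r4, 0x56)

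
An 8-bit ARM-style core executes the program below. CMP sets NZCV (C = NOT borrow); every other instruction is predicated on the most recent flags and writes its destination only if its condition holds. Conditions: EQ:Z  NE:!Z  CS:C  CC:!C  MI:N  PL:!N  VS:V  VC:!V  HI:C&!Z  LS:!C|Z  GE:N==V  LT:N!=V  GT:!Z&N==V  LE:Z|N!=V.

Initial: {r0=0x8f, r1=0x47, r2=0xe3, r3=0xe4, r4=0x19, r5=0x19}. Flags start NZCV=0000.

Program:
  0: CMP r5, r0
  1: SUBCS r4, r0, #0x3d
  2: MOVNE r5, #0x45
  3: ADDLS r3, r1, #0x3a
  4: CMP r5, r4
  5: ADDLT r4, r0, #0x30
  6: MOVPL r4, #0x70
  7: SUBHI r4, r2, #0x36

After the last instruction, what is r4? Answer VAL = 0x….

0: ✓ CMP  NZCV=1001
1: · SUBCS
2: ✓ MOVNE  r5←0x45
3: ✓ ADDLS  r3←0x81
4: ✓ CMP  NZCV=0010
5: · ADDLT
6: ✓ MOVPL  r4←0x70
7: ✓ SUBHI  r4←0xad

VAL = 0xad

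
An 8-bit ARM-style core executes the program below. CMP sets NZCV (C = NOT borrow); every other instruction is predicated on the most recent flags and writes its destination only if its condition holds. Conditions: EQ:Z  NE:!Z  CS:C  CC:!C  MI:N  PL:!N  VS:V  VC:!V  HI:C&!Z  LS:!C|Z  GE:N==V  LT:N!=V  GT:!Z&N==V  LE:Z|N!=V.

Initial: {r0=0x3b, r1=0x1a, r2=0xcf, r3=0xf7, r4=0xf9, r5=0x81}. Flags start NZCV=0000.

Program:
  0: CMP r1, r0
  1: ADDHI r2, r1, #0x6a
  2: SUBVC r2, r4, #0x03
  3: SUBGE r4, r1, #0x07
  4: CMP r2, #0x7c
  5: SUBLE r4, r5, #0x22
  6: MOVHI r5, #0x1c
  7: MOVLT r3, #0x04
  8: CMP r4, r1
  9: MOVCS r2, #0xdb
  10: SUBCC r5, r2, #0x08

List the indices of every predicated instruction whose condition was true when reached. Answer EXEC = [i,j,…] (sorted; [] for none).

EXEC = [2,5,6,7,9]

0: ✓ CMP  NZCV=1000
1: · ADDHI
2: ✓ SUBVC  r2←0xf6
3: · SUBGE
4: ✓ CMP  NZCV=0011
5: ✓ SUBLE  r4←0x5f
6: ✓ MOVHI  r5←0x1c
7: ✓ MOVLT  r3←0x04
8: ✓ CMP  NZCV=0010
9: ✓ MOVCS  r2←0xdb
10: · SUBCC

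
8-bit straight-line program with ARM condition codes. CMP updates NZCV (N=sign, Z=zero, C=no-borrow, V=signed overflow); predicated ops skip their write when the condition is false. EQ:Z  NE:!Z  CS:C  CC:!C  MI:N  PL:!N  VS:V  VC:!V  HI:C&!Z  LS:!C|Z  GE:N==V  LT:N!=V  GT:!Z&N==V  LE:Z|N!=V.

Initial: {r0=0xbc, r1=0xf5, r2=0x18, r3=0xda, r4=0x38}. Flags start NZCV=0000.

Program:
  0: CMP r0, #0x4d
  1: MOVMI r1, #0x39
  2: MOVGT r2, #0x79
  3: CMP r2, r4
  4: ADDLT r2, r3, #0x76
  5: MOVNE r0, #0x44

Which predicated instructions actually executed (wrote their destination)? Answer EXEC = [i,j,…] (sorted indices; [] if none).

EXEC = [4,5]

0: ✓ CMP  NZCV=0011
1: · MOVMI
2: · MOVGT
3: ✓ CMP  NZCV=1000
4: ✓ ADDLT  r2←0x50
5: ✓ MOVNE  r0←0x44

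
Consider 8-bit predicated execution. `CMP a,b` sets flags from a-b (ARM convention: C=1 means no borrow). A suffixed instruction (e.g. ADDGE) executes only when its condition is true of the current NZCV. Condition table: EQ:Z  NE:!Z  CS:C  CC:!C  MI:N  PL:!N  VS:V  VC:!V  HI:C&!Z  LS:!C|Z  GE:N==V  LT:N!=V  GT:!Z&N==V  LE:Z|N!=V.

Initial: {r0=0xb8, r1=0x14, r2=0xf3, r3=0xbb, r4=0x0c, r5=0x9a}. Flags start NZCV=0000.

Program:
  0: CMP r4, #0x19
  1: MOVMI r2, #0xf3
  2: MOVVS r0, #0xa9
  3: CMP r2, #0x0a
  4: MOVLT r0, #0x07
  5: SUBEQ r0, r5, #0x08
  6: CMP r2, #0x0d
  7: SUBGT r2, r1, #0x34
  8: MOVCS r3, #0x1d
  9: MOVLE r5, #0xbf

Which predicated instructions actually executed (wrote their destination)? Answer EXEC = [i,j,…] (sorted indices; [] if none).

EXEC = [1,4,8,9]

[0] flags=1000 → (cmp)
[1] flags=1000 MI?T → r2=0xf3
[2] flags=1000 VS?F → skip
[3] flags=1010 → (cmp)
[4] flags=1010 LT?T → r0=0x07
[5] flags=1010 EQ?F → skip
[6] flags=1010 → (cmp)
[7] flags=1010 GT?F → skip
[8] flags=1010 CS?T → r3=0x1d
[9] flags=1010 LE?T → r5=0xbf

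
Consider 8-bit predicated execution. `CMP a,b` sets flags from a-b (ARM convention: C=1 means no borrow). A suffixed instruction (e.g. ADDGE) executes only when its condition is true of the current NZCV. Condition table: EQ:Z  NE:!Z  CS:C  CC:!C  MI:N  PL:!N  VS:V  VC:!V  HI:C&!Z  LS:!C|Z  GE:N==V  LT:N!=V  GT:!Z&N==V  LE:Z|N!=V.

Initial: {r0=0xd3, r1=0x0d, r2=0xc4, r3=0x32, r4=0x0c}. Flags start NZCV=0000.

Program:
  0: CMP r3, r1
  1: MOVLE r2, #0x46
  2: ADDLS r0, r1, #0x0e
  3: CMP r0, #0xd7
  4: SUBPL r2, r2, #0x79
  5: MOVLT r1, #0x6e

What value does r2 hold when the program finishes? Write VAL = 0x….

VAL = 0xc4

[0] flags=0010 → (cmp)
[1] flags=0010 LE?F → skip
[2] flags=0010 LS?F → skip
[3] flags=1000 → (cmp)
[4] flags=1000 PL?F → skip
[5] flags=1000 LT?T → r1=0x6e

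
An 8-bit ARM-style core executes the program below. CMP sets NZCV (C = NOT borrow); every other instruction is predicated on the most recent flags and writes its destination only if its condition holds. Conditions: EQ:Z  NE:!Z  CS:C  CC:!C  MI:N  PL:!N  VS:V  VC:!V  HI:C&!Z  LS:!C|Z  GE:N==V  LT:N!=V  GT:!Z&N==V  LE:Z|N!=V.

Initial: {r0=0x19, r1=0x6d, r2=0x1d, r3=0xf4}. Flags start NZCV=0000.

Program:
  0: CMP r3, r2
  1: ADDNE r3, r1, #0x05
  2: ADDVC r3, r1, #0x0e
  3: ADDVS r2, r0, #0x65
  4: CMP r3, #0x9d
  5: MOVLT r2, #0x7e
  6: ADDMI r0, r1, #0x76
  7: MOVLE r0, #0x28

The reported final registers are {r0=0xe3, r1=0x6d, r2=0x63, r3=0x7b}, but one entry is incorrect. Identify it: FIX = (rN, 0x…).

[0] flags=1010 → (cmp)
[1] flags=1010 NE?T → r3=0x72
[2] flags=1010 VC?T → r3=0x7b
[3] flags=1010 VS?F → skip
[4] flags=1001 → (cmp)
[5] flags=1001 LT?F → skip
[6] flags=1001 MI?T → r0=0xe3
[7] flags=1001 LE?F → skip

FIX = (r2, 0x1d)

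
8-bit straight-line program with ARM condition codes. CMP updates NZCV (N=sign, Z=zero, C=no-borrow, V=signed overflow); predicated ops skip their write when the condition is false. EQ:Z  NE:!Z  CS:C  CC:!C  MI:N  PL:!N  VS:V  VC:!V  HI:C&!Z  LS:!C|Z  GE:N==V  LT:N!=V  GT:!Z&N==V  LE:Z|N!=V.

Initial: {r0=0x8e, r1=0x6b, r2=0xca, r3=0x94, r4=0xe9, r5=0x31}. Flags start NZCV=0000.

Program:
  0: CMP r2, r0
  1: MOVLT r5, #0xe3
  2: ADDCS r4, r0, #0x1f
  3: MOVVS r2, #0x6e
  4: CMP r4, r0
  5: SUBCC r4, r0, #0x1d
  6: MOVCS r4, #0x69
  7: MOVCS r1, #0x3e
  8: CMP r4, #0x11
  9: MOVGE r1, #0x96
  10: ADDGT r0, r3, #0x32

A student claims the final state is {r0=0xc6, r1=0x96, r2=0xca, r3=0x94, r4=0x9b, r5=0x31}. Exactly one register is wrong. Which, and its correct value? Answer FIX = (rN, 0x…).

FIX = (r4, 0x69)

0: ✓ CMP  NZCV=0010
1: · MOVLT
2: ✓ ADDCS  r4←0xad
3: · MOVVS
4: ✓ CMP  NZCV=0010
5: · SUBCC
6: ✓ MOVCS  r4←0x69
7: ✓ MOVCS  r1←0x3e
8: ✓ CMP  NZCV=0010
9: ✓ MOVGE  r1←0x96
10: ✓ ADDGT  r0←0xc6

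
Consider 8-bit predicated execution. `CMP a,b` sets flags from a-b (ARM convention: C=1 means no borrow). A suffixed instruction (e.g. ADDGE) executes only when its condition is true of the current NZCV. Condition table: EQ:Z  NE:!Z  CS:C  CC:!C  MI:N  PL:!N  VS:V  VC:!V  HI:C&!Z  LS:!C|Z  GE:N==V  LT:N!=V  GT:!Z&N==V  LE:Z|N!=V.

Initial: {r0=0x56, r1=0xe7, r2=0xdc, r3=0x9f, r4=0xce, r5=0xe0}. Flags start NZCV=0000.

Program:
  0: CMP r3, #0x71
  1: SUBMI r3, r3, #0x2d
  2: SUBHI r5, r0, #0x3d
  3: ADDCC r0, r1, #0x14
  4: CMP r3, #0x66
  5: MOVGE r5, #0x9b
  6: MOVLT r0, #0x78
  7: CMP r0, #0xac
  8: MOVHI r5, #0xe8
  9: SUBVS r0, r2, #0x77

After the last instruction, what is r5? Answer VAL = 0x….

[0] flags=0011 → (cmp)
[1] flags=0011 MI?F → skip
[2] flags=0011 HI?T → r5=0x19
[3] flags=0011 CC?F → skip
[4] flags=0011 → (cmp)
[5] flags=0011 GE?F → skip
[6] flags=0011 LT?T → r0=0x78
[7] flags=1001 → (cmp)
[8] flags=1001 HI?F → skip
[9] flags=1001 VS?T → r0=0x65

VAL = 0x19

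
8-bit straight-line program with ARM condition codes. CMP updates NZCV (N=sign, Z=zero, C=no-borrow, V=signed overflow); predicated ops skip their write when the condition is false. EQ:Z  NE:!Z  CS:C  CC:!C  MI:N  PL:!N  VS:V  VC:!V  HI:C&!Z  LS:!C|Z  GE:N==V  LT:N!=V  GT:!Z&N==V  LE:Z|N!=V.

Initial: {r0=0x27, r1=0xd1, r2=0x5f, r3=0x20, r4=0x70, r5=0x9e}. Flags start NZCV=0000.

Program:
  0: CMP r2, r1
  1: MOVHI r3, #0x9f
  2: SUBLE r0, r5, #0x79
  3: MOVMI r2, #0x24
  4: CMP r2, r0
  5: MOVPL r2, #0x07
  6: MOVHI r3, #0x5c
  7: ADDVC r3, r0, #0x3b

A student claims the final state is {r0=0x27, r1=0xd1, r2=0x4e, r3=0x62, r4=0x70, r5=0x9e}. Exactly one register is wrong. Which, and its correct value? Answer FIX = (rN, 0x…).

FIX = (r2, 0x24)

[0] flags=1001 → (cmp)
[1] flags=1001 HI?F → skip
[2] flags=1001 LE?F → skip
[3] flags=1001 MI?T → r2=0x24
[4] flags=1000 → (cmp)
[5] flags=1000 PL?F → skip
[6] flags=1000 HI?F → skip
[7] flags=1000 VC?T → r3=0x62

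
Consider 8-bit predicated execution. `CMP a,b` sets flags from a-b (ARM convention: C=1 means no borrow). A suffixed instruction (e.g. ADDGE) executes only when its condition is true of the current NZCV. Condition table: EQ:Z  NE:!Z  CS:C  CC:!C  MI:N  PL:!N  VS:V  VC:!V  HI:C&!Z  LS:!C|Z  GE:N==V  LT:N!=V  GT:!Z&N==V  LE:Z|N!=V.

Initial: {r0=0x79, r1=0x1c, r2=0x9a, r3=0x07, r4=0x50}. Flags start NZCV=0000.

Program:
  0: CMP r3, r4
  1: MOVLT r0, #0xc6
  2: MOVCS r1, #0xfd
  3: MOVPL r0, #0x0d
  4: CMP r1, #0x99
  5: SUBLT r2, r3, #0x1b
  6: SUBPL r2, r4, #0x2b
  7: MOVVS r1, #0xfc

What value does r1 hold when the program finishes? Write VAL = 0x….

[0] flags=1000 → (cmp)
[1] flags=1000 LT?T → r0=0xc6
[2] flags=1000 CS?F → skip
[3] flags=1000 PL?F → skip
[4] flags=1001 → (cmp)
[5] flags=1001 LT?F → skip
[6] flags=1001 PL?F → skip
[7] flags=1001 VS?T → r1=0xfc

VAL = 0xfc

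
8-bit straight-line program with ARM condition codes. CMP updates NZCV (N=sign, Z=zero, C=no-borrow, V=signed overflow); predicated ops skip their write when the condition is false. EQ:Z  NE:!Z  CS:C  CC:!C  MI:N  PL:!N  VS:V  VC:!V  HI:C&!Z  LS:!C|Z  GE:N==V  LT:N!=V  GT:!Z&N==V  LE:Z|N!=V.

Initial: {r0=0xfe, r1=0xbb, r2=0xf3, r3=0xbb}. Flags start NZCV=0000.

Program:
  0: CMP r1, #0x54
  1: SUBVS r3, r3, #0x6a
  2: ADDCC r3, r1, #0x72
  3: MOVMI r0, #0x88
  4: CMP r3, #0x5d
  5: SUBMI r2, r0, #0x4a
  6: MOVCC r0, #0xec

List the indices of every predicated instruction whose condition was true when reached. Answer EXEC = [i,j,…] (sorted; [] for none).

EXEC = [1,5,6]

0: ✓ CMP  NZCV=0011
1: ✓ SUBVS  r3←0x51
2: · ADDCC
3: · MOVMI
4: ✓ CMP  NZCV=1000
5: ✓ SUBMI  r2←0xb4
6: ✓ MOVCC  r0←0xec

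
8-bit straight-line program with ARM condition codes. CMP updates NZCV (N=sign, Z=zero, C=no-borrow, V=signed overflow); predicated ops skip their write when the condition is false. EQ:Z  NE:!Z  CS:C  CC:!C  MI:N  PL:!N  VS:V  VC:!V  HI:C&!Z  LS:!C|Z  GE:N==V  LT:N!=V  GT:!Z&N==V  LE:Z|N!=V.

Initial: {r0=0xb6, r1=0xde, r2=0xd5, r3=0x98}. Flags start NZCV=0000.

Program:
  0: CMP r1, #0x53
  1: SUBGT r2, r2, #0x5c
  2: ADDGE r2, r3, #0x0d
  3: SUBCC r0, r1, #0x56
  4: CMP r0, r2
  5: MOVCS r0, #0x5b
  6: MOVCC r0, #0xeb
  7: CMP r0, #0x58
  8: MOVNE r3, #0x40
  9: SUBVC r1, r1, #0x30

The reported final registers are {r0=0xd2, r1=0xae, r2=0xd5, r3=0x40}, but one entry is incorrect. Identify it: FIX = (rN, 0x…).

FIX = (r0, 0xeb)

0: ✓ CMP  NZCV=1010
1: · SUBGT
2: · ADDGE
3: · SUBCC
4: ✓ CMP  NZCV=1000
5: · MOVCS
6: ✓ MOVCC  r0←0xeb
7: ✓ CMP  NZCV=1010
8: ✓ MOVNE  r3←0x40
9: ✓ SUBVC  r1←0xae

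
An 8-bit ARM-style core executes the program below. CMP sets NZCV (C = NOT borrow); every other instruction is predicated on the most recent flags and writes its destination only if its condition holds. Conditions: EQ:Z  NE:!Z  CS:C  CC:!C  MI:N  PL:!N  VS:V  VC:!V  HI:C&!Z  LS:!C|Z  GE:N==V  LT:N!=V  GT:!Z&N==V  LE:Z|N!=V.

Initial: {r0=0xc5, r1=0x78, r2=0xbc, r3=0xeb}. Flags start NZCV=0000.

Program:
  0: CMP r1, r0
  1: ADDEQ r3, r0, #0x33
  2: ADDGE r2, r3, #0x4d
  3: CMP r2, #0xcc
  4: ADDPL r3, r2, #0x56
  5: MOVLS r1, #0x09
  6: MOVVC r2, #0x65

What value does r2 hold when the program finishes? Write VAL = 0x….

0: ✓ CMP  NZCV=1001
1: · ADDEQ
2: ✓ ADDGE  r2←0x38
3: ✓ CMP  NZCV=0000
4: ✓ ADDPL  r3←0x8e
5: ✓ MOVLS  r1←0x09
6: ✓ MOVVC  r2←0x65

VAL = 0x65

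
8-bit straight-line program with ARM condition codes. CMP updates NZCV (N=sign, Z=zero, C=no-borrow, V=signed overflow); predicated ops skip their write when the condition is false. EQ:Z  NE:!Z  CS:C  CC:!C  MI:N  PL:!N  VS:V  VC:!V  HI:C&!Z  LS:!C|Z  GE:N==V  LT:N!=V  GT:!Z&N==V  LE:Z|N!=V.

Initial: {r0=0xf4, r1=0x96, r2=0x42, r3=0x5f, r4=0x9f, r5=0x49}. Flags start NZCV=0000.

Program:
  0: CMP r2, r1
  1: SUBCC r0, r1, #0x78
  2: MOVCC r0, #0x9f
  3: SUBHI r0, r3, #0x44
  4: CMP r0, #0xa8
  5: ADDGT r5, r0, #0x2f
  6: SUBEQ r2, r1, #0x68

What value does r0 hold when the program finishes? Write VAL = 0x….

VAL = 0x9f

0: ✓ CMP  NZCV=1001
1: ✓ SUBCC  r0←0x1e
2: ✓ MOVCC  r0←0x9f
3: · SUBHI
4: ✓ CMP  NZCV=1000
5: · ADDGT
6: · SUBEQ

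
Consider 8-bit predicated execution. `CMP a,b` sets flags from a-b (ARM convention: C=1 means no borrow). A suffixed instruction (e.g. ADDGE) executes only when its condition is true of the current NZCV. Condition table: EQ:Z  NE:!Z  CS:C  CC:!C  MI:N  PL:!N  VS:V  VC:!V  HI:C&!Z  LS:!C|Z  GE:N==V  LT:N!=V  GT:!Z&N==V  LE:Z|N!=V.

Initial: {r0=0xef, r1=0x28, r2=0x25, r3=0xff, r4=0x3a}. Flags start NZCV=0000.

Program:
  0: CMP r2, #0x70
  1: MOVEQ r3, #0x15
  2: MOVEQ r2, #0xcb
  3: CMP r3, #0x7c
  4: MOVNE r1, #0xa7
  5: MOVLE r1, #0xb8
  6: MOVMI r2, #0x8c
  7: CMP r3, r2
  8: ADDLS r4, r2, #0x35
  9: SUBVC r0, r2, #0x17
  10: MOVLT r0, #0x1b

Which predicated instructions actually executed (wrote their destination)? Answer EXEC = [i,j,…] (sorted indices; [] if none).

EXEC = [4,5,6,9]

0: ✓ CMP  NZCV=1000
1: · MOVEQ
2: · MOVEQ
3: ✓ CMP  NZCV=1010
4: ✓ MOVNE  r1←0xa7
5: ✓ MOVLE  r1←0xb8
6: ✓ MOVMI  r2←0x8c
7: ✓ CMP  NZCV=0010
8: · ADDLS
9: ✓ SUBVC  r0←0x75
10: · MOVLT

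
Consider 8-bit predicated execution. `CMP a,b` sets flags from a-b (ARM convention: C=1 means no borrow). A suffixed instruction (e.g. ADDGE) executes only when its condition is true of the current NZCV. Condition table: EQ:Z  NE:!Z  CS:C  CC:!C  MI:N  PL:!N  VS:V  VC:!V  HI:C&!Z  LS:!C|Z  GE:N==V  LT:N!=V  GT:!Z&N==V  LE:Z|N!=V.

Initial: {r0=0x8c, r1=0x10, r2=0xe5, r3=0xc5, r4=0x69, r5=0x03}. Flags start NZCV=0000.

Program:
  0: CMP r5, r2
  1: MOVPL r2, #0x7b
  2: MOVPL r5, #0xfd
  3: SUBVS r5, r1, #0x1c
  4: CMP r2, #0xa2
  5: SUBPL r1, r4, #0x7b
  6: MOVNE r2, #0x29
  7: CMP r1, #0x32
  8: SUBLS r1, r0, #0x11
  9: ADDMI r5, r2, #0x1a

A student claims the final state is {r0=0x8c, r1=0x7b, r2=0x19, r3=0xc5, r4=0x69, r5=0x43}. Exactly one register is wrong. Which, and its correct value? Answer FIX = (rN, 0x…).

[0] flags=0000 → (cmp)
[1] flags=0000 PL?T → r2=0x7b
[2] flags=0000 PL?T → r5=0xfd
[3] flags=0000 VS?F → skip
[4] flags=1001 → (cmp)
[5] flags=1001 PL?F → skip
[6] flags=1001 NE?T → r2=0x29
[7] flags=1000 → (cmp)
[8] flags=1000 LS?T → r1=0x7b
[9] flags=1000 MI?T → r5=0x43

FIX = (r2, 0x29)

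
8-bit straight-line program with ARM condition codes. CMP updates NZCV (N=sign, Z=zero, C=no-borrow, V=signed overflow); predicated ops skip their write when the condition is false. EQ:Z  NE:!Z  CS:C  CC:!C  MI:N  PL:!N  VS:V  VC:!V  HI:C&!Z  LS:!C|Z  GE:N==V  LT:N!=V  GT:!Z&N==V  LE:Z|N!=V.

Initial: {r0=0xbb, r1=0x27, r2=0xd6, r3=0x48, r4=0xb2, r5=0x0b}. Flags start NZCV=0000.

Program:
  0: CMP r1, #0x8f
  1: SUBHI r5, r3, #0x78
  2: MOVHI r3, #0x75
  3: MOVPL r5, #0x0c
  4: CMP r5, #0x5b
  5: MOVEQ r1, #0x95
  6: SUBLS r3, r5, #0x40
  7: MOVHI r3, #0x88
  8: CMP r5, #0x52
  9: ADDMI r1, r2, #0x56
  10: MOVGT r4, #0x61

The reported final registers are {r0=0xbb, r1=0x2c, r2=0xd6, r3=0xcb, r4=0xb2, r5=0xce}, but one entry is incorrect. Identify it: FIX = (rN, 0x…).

[0] flags=1001 → (cmp)
[1] flags=1001 HI?F → skip
[2] flags=1001 HI?F → skip
[3] flags=1001 PL?F → skip
[4] flags=1000 → (cmp)
[5] flags=1000 EQ?F → skip
[6] flags=1000 LS?T → r3=0xcb
[7] flags=1000 HI?F → skip
[8] flags=1000 → (cmp)
[9] flags=1000 MI?T → r1=0x2c
[10] flags=1000 GT?F → skip

FIX = (r5, 0x0b)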